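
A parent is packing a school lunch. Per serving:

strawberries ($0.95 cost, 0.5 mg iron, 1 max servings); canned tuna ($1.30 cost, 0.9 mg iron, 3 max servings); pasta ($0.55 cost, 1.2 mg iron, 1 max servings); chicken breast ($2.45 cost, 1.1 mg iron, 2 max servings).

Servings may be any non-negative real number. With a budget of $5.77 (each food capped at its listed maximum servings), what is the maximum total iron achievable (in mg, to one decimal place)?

Iron per dollar: pasta 2.182, canned tuna 0.6923, strawberries 0.5263, chicken breast 0.449.
Take 1 serving of pasta: spends $0.55, +1.2 mg iron (running total 1.2 mg).
Take 3 servings of canned tuna: spends $3.90, +2.7 mg iron (running total 3.9 mg).
Take 1 serving of strawberries: spends $0.95, +0.5 mg iron (running total 4.4 mg).
Take 0.151 servings of chicken breast: spends $0.37, +0.2 mg iron (running total 4.6 mg).
Filling greedily by iron-per-dollar is optimal for one linear limit, giving 4.6 mg.

4.6 mg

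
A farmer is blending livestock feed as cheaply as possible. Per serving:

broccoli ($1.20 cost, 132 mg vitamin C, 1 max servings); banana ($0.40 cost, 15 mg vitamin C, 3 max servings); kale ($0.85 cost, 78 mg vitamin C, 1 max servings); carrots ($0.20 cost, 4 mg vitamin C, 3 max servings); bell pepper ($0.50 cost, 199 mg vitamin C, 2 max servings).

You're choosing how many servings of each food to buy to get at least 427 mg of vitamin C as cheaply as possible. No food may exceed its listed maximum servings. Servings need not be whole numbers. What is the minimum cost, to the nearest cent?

$1.26

Cost per mg of vitamin C: bell pepper $0.0025, broccoli $0.0091, kale $0.0109, banana $0.0267, carrots $0.0500.
Take 2 servings of bell pepper: +398.0 mg vitamin C for $1.00 (total $1.00, still need 29.0 mg).
Take 0.2197 servings of broccoli: +29.0 mg vitamin C for $0.26 (total $1.26, still need 0.0 mg).
Filling from the cheapest source first is optimal under one linear minimum: $1.26.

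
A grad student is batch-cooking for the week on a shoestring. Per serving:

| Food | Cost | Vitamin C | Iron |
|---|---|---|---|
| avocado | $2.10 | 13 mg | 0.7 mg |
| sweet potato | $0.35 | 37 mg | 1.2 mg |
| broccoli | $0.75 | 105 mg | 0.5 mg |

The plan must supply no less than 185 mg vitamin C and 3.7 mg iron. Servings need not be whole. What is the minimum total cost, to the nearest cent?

With two linear requirements the optimum uses one or two foods; enumerate the corners.
avocado only: max(185/13, 3.7/0.7) = 14.23 servings → $29.88.
sweet potato only: max(185/37, 3.7/1.2) = 5 servings → $1.75.
broccoli only: max(185/105, 3.7/0.5) = 7.4 servings → $5.55.
avocado + sweet potato: intersection lies outside the first quadrant.
avocado + broccoli with both tight: 4.418 servings and 1.215 servings → $10.19.
sweet potato + broccoli with both tight: 2.753 servings and 0.7916 servings → $1.56.
So the least-cost plan costs $1.56.

$1.56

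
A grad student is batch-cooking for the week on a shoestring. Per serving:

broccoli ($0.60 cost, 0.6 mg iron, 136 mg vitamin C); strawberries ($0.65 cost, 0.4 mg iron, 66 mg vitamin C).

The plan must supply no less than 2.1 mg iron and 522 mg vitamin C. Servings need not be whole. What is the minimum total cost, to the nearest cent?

$2.30

broccoli only: max(2.1/0.6, 522/136) = 3.838 servings → $2.30.
strawberries only: max(2.1/0.4, 522/66) = 7.909 servings → $5.14.
broccoli + strawberries with both targets exact would need a negative amount; discard.
So the least-cost plan costs $2.30.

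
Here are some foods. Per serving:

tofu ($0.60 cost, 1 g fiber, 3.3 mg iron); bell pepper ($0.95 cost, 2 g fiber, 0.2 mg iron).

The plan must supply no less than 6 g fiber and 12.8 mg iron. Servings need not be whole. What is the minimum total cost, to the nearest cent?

Minimising a linear cost over {fiber ≥ 6, iron ≥ 12.8, servings ≥ 0} — the optimum is at a vertex, using one or two foods.
tofu only: max(6/1, 12.8/3.3) = 6 servings → $3.60.
bell pepper only: max(6/2, 12.8/0.2) = 64 servings → $60.80.
tofu + bell pepper with both tight: 3.812 servings and 1.094 servings → $3.33.
So the least-cost plan costs $3.33.

$3.33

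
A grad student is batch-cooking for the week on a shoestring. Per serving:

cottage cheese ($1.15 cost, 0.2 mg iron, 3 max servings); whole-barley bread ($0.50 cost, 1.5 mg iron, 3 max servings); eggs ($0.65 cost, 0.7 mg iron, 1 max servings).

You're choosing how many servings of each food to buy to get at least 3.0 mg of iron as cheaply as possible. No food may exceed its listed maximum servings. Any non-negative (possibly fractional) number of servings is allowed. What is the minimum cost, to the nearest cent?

$1.00

Cost per mg of iron: whole-barley bread $0.3333, eggs $0.9286, cottage cheese $5.7500.
Take 2 servings of whole-barley bread: +3.0 mg iron for $1.00 (total $1.00, still need 0.0 mg).
Filling from the cheapest source first is optimal under one linear minimum: $1.00.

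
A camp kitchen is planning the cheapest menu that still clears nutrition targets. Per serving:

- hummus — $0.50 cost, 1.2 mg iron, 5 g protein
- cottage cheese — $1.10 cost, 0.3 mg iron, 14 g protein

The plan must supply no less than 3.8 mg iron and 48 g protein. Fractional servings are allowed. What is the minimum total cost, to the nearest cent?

$4.04

A basic optimal solution has at most two foods positive. Try each food alone and each pair with both targets met exactly.
hummus only: max(3.8/1.2, 48/5) = 9.6 servings → $4.80.
cottage cheese only: max(3.8/0.3, 48/14) = 12.67 servings → $13.93.
hummus + cottage cheese with both tight: 2.536 servings and 2.523 servings → $4.04.
The minimum over all feasible corners is $4.04.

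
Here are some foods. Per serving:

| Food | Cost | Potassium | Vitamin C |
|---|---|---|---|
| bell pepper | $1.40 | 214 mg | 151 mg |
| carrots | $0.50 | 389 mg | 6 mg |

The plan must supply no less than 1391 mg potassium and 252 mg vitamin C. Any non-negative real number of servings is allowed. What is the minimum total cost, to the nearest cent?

This is a tiny linear program; its minimum lies at a vertex of the feasible set. List the vertices and price them.
bell pepper only: max(1391/214, 252/151) = 6.5 servings → $9.10.
carrots only: max(1391/389, 252/6) = 42 servings → $21.00.
bell pepper + carrots with both tight: 1.561 servings and 2.717 servings → $3.54.
The minimum over all feasible corners is $3.54.

$3.54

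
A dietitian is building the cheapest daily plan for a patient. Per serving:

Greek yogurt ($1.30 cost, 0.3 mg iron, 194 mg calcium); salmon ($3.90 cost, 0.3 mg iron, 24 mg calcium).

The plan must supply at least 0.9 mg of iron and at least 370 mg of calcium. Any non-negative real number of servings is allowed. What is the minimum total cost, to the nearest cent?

$3.90

An LP optimum is at a vertex; with two nutrient constraints at most two foods are used. Check each candidate.
Greek yogurt only: max(0.9/0.3, 370/194) = 3 servings → $3.90.
salmon only: max(0.9/0.3, 370/24) = 15.42 servings → $60.12.
Greek yogurt + salmon with both tight: 1.753 servings and 1.247 servings → $7.14.
Cheapest feasible corner: $3.90.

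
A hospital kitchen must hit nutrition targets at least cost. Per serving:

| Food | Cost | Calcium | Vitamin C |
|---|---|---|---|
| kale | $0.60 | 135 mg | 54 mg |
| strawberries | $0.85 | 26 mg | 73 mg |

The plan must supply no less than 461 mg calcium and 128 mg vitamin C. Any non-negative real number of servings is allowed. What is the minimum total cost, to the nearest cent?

The cheapest plan sits at a corner of the feasible region — with two constraints it uses at most two foods.
kale only: max(461/135, 128/54) = 3.415 servings → $2.05.
strawberries only: max(461/26, 128/73) = 17.73 servings → $15.07.
kale + strawberries with both targets exact would need a negative amount; discard.
Cheapest feasible corner: $2.05.

$2.05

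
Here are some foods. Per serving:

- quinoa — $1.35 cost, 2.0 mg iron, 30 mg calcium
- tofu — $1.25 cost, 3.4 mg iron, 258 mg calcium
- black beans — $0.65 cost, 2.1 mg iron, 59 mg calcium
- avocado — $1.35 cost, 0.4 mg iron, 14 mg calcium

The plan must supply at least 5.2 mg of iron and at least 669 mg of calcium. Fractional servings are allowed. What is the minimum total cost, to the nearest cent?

$3.24

Check every corner: each single food scaled to meet both minima, and each pair solved so both constraints bind.
quinoa only: max(5.2/2.0, 669/30) = 22.3 servings → $30.11.
tofu only: max(5.2/3.4, 669/258) = 2.593 servings → $3.24.
black beans only: max(5.2/2.1, 669/59) = 11.34 servings → $7.37.
avocado only: max(5.2/0.4, 669/14) = 47.79 servings → $64.51.
quinoa + tofu with both targets exact would need a negative amount; discard.
quinoa + black beans with both targets exact would need a negative amount; discard.
quinoa + avocado: intersection lies outside the first quadrant.
tofu + black beans: the both-tight solution has a negative serving — not a feasible corner.
tofu + avocado: intersection lies outside the first quadrant.
black beans + avocado: intersection lies outside the first quadrant.
Cheapest feasible corner: $3.24.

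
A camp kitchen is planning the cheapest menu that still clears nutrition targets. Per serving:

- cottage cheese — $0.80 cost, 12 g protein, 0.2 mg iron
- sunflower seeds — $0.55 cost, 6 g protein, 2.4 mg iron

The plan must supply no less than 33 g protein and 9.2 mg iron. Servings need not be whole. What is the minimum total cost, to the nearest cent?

$2.76

Check every corner: each single food scaled to meet both minima, and each pair solved so both constraints bind.
cottage cheese only: max(33/12, 9.2/0.2) = 46 servings → $36.80.
sunflower seeds only: max(33/6, 9.2/2.4) = 5.5 servings → $3.02.
cottage cheese + sunflower seeds with both tight: 0.8696 servings and 3.761 servings → $2.76.
Cheapest feasible corner: $2.76.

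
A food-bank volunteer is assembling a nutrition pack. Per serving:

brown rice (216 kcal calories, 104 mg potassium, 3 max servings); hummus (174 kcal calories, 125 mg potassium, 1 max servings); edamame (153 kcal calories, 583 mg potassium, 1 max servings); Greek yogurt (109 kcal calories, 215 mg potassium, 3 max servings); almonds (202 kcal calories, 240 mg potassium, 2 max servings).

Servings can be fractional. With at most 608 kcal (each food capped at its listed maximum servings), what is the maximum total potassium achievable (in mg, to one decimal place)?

Potassium per kcal: edamame 3.81, Greek yogurt 1.972, almonds 1.188, hummus 0.7184, brown rice 0.4815.
Take 1 serving of edamame: uses 153 kcal, +583.0 mg potassium (running total 583.0 mg).
Take 3 servings of Greek yogurt: uses 327 kcal, +645.0 mg potassium (running total 1228.0 mg).
Take 0.6337 servings of almonds: uses 128 kcal, +152.1 mg potassium (running total 1380.1 mg).
Greedy by best ratio exhausts the calories allowance optimally: 1380.1 mg.

1380.1 mg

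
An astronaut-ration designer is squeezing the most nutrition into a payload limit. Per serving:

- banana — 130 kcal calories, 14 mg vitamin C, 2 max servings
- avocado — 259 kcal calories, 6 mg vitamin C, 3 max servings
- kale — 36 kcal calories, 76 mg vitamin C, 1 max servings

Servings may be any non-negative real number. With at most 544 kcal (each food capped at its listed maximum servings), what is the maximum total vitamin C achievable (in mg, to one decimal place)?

109.7 mg

Vitamin C per kcal: kale 2.111, banana 0.1077, avocado 0.02317.
Take 1 serving of kale: uses 36 kcal, +76.0 mg vitamin C (running total 76.0 mg).
Take 2 servings of banana: uses 260 kcal, +28.0 mg vitamin C (running total 104.0 mg).
Take 0.9575 servings of avocado: uses 248 kcal, +5.7 mg vitamin C (running total 109.7 mg).
Filling greedily by vitamin C-per-kcal is optimal for one linear limit, giving 109.7 mg.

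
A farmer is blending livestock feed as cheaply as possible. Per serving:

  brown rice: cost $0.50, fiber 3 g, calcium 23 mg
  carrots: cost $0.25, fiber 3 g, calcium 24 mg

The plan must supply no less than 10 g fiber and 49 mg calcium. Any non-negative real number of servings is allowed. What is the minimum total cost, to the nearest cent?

At the optimum either one food covers both requirements or two foods hit both targets exactly; no other combination can be cheaper.
brown rice only: max(10/3, 49/23) = 3.333 servings → $1.67.
carrots only: max(10/3, 49/24) = 3.333 servings → $0.83.
brown rice + carrots: the both-tight solution has a negative serving — not a feasible corner.
So the least-cost plan costs $0.83.

$0.83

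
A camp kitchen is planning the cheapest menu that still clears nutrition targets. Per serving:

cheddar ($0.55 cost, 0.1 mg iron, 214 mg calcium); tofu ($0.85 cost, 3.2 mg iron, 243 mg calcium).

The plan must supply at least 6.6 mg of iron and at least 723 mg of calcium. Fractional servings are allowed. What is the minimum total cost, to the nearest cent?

$2.32

Check every corner: each single food scaled to meet both minima, and each pair solved so both constraints bind.
cheddar only: max(6.6/0.1, 723/214) = 66 servings → $36.30.
tofu only: max(6.6/3.2, 723/243) = 2.975 servings → $2.53.
cheddar + tofu with both tight: 1.075 servings and 2.029 servings → $2.32.
Cheapest feasible corner: $2.32.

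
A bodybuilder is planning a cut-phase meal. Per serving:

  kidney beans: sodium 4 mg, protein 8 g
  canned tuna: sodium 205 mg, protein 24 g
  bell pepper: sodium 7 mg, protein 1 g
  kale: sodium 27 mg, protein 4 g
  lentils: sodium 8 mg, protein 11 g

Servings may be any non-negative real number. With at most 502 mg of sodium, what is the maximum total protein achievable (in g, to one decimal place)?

Protein per mg sodium: kidney beans 2, lentils 1.375, kale 0.1481, bell pepper 0.1429, canned tuna 0.1171.
With no serving limits, spend the whole sodium allowance on kidney beans: 502 mg / 4 mg × 8 g = 1004.0 g.

1004.0 g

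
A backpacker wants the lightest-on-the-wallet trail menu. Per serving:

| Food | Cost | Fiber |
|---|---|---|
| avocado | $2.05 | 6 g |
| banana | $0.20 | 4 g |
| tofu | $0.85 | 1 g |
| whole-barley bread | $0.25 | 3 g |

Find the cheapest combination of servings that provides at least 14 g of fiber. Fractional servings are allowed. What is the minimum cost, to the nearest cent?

$0.70

Cost per g of fiber: banana $0.0500, whole-barley bread $0.0833, avocado $0.3417, tofu $0.8500.
With no serving limits, use only banana: 14 g / 4 g = 3.5 servings × $0.20 = $0.70.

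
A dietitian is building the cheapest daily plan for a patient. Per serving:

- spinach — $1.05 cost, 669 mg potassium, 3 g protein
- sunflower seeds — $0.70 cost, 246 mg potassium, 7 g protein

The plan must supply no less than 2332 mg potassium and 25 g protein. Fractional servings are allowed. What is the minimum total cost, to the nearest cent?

$4.43

Two binding constraints pin down two serving amounts, so the optimal mix uses at most two foods. The candidates are each food alone (scaled to the tighter of potassium/protein) and each pair with both constraints tight.
spinach only: max(2332/669, 25/3) = 8.333 servings → $8.75.
sunflower seeds only: max(2332/246, 25/7) = 9.48 servings → $6.64.
spinach + sunflower seeds with both tight: 2.579 servings and 2.466 servings → $4.43.
Cheapest feasible corner: $4.43.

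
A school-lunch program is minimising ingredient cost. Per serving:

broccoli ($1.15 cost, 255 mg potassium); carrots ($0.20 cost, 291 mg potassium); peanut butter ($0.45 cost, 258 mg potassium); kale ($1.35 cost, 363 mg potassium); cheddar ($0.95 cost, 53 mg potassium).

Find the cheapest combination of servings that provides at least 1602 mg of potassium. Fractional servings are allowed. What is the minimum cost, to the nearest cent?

$1.10

Cost per mg of potassium: carrots $0.0007, peanut butter $0.0017, kale $0.0037, broccoli $0.0045, cheddar $0.0179.
With no serving limits, use only carrots: 1602 mg / 291 mg = 5.505 servings × $0.20 = $1.10.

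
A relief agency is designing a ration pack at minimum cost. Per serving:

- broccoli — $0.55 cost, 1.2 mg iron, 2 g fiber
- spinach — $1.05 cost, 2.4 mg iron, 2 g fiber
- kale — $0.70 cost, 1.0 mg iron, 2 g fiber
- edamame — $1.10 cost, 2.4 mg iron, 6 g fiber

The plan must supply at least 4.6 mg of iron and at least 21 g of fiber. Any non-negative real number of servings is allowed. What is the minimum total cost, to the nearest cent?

For a min-cost LP with two ≥-constraints, a basic feasible solution has at most two positive variables.
broccoli only: max(4.6/1.2, 21/2) = 10.5 servings → $5.78.
spinach only: max(4.6/2.4, 21/2) = 10.5 servings → $11.03.
kale only: max(4.6/1.0, 21/2) = 10.5 servings → $7.35.
edamame only: max(4.6/2.4, 21/6) = 3.5 servings → $3.85.
broccoli + spinach: the both-tight solution has a negative serving — not a feasible corner.
broccoli + kale: the both-tight solution has a negative serving — not a feasible corner.
broccoli + edamame: intersection lies outside the first quadrant.
spinach + kale: the both-tight solution has a negative serving — not a feasible corner.
spinach + edamame with both targets exact would need a negative amount; discard.
kale + edamame with both targets exact would need a negative amount; discard.
Cheapest feasible corner: $3.85.

$3.85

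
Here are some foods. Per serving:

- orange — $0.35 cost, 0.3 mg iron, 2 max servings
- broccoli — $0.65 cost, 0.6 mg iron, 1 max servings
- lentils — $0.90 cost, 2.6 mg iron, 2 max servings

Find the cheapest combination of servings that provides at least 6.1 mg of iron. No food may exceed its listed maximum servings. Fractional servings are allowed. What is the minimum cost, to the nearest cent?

$2.80

Cost per mg of iron: lentils $0.3462, broccoli $1.0833, orange $1.1667.
Take 2 servings of lentils: +5.2 mg iron for $1.80 (total $1.80, still need 0.9 mg).
Take 1 serving of broccoli: +0.6 mg iron for $0.65 (total $2.45, still need 0.3 mg).
Take 1 serving of orange: +0.3 mg iron for $0.35 (total $2.80, still need 0.0 mg).
Greedy by cheapest-per-mg is optimal for a single linear constraint, so the minimum cost is $2.80.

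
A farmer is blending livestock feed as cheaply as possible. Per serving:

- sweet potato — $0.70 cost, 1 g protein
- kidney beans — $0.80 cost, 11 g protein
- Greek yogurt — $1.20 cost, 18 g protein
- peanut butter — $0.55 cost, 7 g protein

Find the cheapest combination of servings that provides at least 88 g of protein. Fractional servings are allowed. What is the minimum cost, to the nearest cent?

$5.87

Cost per g of protein: Greek yogurt $0.0667, kidney beans $0.0727, peanut butter $0.0786, sweet potato $0.7000.
With no serving limits, use only Greek yogurt: 88 g / 18 g = 4.889 servings × $1.20 = $5.87.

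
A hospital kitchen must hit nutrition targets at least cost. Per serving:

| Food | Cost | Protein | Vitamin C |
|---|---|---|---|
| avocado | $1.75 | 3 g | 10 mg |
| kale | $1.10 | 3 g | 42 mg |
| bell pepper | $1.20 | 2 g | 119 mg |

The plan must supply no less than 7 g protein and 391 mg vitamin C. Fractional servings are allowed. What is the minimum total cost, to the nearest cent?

This is a tiny linear program; its minimum lies at a vertex of the feasible set. List the vertices and price them.
avocado only: max(7/3, 391/10) = 39.1 servings → $68.42.
kale only: max(7/3, 391/42) = 9.31 servings → $10.24.
bell pepper only: max(7/2, 391/119) = 3.5 servings → $4.20.
avocado + kale with both targets exact would need a negative amount; discard.
avocado + bell pepper with both tight: 0.1513 servings and 3.273 servings → $4.19.
kale + bell pepper with both tight: 0.1868 servings and 3.22 servings → $4.07.
The minimum over all feasible corners is $4.07.

$4.07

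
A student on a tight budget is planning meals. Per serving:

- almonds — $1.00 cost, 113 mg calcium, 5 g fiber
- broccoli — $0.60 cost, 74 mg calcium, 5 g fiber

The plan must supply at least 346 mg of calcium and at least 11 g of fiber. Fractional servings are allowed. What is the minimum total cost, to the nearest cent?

$2.81

With two linear requirements the optimum uses one or two foods; enumerate the corners.
almonds only: max(346/113, 11/5) = 3.062 servings → $3.06.
broccoli only: max(346/74, 11/5) = 4.676 servings → $2.81.
almonds + broccoli with both targets exact would need a negative amount; discard.
So the least-cost plan costs $2.81.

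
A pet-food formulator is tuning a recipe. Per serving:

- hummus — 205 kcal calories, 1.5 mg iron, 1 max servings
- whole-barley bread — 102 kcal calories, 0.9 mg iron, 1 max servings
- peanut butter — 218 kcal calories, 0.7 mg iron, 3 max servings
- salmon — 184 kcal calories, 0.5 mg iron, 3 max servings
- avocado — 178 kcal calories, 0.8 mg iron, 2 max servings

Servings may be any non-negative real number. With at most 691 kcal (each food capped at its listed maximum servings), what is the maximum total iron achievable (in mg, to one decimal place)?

Iron per kcal: whole-barley bread 0.008824, hummus 0.007317, avocado 0.004494, peanut butter 0.003211, salmon 0.002717.
Take 1 serving of whole-barley bread: uses 102 kcal, +0.9 mg iron (running total 0.9 mg).
Take 1 serving of hummus: uses 205 kcal, +1.5 mg iron (running total 2.4 mg).
Take 2 servings of avocado: uses 356 kcal, +1.6 mg iron (running total 4.0 mg).
Take 0.1284 servings of peanut butter: uses 28 kcal, +0.1 mg iron (running total 4.1 mg).
Greedy by best ratio exhausts the calories allowance optimally: 4.1 mg.

4.1 mg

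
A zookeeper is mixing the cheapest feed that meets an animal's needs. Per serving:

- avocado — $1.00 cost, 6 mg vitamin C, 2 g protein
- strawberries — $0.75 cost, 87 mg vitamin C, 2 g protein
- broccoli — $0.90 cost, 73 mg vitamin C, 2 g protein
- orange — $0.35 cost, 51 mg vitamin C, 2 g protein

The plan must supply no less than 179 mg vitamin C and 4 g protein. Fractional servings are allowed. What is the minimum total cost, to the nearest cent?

$1.23

avocado only: max(179/6, 4/2) = 29.83 servings → $29.83.
strawberries only: max(179/87, 4/2) = 2.057 servings → $1.54.
broccoli only: max(179/73, 4/2) = 2.452 servings → $2.21.
orange only: max(179/51, 4/2) = 3.51 servings → $1.23.
avocado + strawberries: the both-tight solution has a negative serving — not a feasible corner.
avocado + broccoli with both targets exact would need a negative amount; discard.
avocado + orange: intersection lies outside the first quadrant.
strawberries + broccoli: intersection lies outside the first quadrant.
strawberries + orange with both targets exact would need a negative amount; discard.
broccoli + orange: the both-tight solution has a negative serving — not a feasible corner.
So the least-cost plan costs $1.23.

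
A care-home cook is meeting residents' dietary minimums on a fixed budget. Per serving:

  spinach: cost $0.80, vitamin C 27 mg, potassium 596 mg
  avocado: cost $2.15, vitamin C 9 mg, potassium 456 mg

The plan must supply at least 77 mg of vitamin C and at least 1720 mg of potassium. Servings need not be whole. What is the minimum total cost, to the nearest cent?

Compare the cost at each extreme point of the feasible region.
spinach only: max(77/27, 1720/596) = 2.886 servings → $2.31.
avocado only: max(77/9, 1720/456) = 8.556 servings → $18.39.
spinach + avocado with both tight: 2.826 servings and 0.07887 servings → $2.43.
The minimum over all feasible corners is $2.31.

$2.31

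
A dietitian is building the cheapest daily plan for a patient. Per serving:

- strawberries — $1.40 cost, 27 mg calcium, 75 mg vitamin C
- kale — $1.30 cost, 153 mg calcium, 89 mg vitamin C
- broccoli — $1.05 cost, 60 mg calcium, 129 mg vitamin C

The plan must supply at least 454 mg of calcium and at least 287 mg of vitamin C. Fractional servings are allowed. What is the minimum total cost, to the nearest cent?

$3.99

At the optimum either one food covers both requirements or two foods hit both targets exactly; no other combination can be cheaper.
strawberries only: max(454/27, 287/75) = 16.81 servings → $23.54.
kale only: max(454/153, 287/89) = 3.225 servings → $4.19.
broccoli only: max(454/60, 287/129) = 7.567 servings → $7.95.
strawberries + kale with both tight: 0.3864 servings and 2.899 servings → $4.31.
strawberries + broccoli: intersection lies outside the first quadrant.
kale + broccoli with both tight: 2.872 servings and 0.2435 servings → $3.99.
So the least-cost plan costs $3.99.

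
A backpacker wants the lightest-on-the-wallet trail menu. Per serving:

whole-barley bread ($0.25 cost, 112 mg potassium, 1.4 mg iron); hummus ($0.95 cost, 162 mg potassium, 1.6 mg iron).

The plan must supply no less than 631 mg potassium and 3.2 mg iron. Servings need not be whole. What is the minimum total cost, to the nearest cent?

This is a tiny linear program; its minimum lies at a vertex of the feasible set. List the vertices and price them.
whole-barley bread only: max(631/112, 3.2/1.4) = 5.634 servings → $1.41.
hummus only: max(631/162, 3.2/1.6) = 3.895 servings → $3.70.
whole-barley bread + hummus: the both-tight solution has a negative serving — not a feasible corner.
The minimum over all feasible corners is $1.41.

$1.41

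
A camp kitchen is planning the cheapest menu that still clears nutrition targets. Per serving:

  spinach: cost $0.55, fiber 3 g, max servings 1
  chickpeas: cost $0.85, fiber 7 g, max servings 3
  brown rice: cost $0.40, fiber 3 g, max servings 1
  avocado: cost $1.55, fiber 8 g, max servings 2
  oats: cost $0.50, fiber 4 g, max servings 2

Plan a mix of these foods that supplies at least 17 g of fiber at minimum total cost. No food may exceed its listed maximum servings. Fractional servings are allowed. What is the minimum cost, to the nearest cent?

$2.06

Cost per g of fiber: chickpeas $0.1214, oats $0.1250, brown rice $0.1333, spinach $0.1833, avocado $0.1938.
Take 2.429 servings of chickpeas: +17.0 g fiber for $2.06 (total $2.06, still need 0.0 g).
Greedy by cheapest-per-g is optimal for a single linear constraint, so the minimum cost is $2.06.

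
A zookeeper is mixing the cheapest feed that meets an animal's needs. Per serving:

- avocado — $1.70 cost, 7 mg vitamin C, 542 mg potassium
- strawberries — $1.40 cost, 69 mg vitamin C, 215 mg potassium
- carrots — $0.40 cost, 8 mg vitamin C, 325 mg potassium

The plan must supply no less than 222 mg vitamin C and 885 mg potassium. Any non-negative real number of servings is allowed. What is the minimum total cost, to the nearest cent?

$4.66

Minimising a linear cost over {vitamin C ≥ 222, potassium ≥ 885, servings ≥ 0} — the optimum is at a vertex, using one or two foods.
avocado only: max(222/7, 885/542) = 31.71 servings → $53.91.
strawberries only: max(222/69, 885/215) = 4.116 servings → $5.76.
carrots only: max(222/8, 885/325) = 27.75 servings → $11.10.
avocado + strawberries with both tight: 0.3715 servings and 3.18 servings → $5.08.
avocado + carrots: the both-tight solution has a negative serving — not a feasible corner.
strawberries + carrots with both tight: 3.143 servings and 0.644 servings → $4.66.
So the least-cost plan costs $4.66.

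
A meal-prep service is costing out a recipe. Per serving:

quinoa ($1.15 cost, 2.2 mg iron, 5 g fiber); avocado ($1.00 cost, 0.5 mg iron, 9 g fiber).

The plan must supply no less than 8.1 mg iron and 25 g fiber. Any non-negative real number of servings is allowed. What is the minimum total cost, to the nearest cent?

$4.85

A basic optimal solution has at most two foods positive. Try each food alone and each pair with both targets met exactly.
quinoa only: max(8.1/2.2, 25/5) = 5 servings → $5.75.
avocado only: max(8.1/0.5, 25/9) = 16.2 servings → $16.20.
quinoa + avocado with both tight: 3.491 servings and 0.8382 servings → $4.85.
Cheapest feasible corner: $4.85.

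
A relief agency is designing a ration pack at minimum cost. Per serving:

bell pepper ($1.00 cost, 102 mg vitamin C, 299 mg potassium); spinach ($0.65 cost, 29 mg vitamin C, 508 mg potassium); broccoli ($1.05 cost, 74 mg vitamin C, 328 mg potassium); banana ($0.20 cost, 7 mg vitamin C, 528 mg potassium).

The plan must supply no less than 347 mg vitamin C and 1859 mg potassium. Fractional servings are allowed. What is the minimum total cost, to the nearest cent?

bell pepper only: max(347/102, 1859/299) = 6.217 servings → $6.22.
spinach only: max(347/29, 1859/508) = 11.97 servings → $7.78.
broccoli only: max(347/74, 1859/328) = 5.668 servings → $5.95.
banana only: max(347/7, 1859/528) = 49.57 servings → $9.91.
bell pepper + spinach with both tight: 2.836 servings and 1.99 servings → $4.13.
bell pepper + broccoli with both targets exact would need a negative amount; discard.
bell pepper + banana with both tight: 3.288 servings and 1.659 servings → $3.62.
spinach + broccoli with both tight: 0.8458 servings and 4.358 servings → $5.13.
spinach + banana with both targets exact would need a negative amount; discard.
broccoli + banana with both tight: 4.628 servings and 0.6458 servings → $4.99.
The minimum over all feasible corners is $3.62.

$3.62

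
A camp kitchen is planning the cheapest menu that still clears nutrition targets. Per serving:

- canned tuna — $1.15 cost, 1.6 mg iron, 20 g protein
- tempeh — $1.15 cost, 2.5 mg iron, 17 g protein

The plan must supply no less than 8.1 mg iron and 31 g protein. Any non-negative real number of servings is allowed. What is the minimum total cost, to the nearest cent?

$3.73

At the optimum either one food covers both requirements or two foods hit both targets exactly; no other combination can be cheaper.
canned tuna only: max(8.1/1.6, 31/20) = 5.062 servings → $5.82.
tempeh only: max(8.1/2.5, 31/17) = 3.24 servings → $3.73.
canned tuna + tempeh: the both-tight solution has a negative serving — not a feasible corner.
The minimum over all feasible corners is $3.73.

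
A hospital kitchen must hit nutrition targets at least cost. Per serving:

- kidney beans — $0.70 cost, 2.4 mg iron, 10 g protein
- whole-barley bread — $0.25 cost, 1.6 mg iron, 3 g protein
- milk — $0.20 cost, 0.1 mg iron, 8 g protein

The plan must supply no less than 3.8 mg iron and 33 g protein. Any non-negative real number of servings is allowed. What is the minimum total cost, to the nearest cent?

At the optimum either one food covers both requirements or two foods hit both targets exactly; no other combination can be cheaper.
kidney beans only: max(3.8/2.4, 33/10) = 3.3 servings → $2.31.
whole-barley bread only: max(3.8/1.6, 33/3) = 11 servings → $2.75.
milk only: max(3.8/0.1, 33/8) = 38 servings → $7.60.
kidney beans + whole-barley bread with both targets exact would need a negative amount; discard.
kidney beans + milk with both tight: 1.489 servings and 2.264 servings → $1.50.
whole-barley bread + milk with both tight: 2.168 servings and 3.312 servings → $1.20.
So the least-cost plan costs $1.20.

$1.20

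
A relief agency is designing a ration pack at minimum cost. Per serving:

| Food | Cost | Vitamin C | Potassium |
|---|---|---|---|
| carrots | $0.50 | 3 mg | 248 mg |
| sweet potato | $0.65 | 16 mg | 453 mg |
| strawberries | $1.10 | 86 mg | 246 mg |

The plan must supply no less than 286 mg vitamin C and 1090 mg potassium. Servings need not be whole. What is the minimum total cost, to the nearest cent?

$3.96

For a min-cost LP with two ≥-constraints, a basic feasible solution has at most two positive variables.
carrots only: max(286/3, 1090/248) = 95.33 servings → $47.67.
sweet potato only: max(286/16, 1090/453) = 17.88 servings → $11.62.
strawberries only: max(286/86, 1090/246) = 4.431 servings → $4.87.
carrots + sweet potato: intersection lies outside the first quadrant.
carrots + strawberries with both tight: 1.136 servings and 3.286 servings → $4.18.
sweet potato + strawberries with both tight: 0.6677 servings and 3.201 servings → $3.96.
Cheapest feasible corner: $3.96.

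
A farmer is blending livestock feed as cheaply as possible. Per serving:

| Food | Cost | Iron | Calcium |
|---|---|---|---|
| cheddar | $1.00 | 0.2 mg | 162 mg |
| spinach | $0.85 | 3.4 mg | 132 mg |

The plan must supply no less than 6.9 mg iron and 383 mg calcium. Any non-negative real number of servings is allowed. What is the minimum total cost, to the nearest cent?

For a min-cost LP with two ≥-constraints, a basic feasible solution has at most two positive variables.
cheddar only: max(6.9/0.2, 383/162) = 34.5 servings → $34.50.
spinach only: max(6.9/3.4, 383/132) = 2.902 servings → $2.47.
cheddar + spinach with both tight: 0.7464 servings and 1.986 servings → $2.43.
So the least-cost plan costs $2.43.

$2.43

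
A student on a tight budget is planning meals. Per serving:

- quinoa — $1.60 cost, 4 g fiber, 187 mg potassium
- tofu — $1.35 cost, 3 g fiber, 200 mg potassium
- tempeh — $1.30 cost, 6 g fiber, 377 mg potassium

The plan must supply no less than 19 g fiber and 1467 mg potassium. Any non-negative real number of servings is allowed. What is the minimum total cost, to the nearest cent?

For a min-cost LP with two ≥-constraints, a basic feasible solution has at most two positive variables.
quinoa only: max(19/4, 1467/187) = 7.845 servings → $12.55.
tofu only: max(19/3, 1467/200) = 7.335 servings → $9.90.
tempeh only: max(19/6, 1467/377) = 3.891 servings → $5.06.
quinoa + tofu: intersection lies outside the first quadrant.
quinoa + tempeh with both targets exact would need a negative amount; discard.
tofu + tempeh: the both-tight solution has a negative serving — not a feasible corner.
So the least-cost plan costs $5.06.

$5.06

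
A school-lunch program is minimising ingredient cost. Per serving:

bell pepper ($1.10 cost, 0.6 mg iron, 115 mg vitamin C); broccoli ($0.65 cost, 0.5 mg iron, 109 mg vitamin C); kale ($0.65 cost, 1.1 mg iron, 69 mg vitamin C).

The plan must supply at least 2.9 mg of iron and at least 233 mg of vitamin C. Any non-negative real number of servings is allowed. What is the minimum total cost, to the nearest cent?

$1.95

bell pepper only: max(2.9/0.6, 233/115) = 4.833 servings → $5.32.
broccoli only: max(2.9/0.5, 233/109) = 5.8 servings → $3.77.
kale only: max(2.9/1.1, 233/69) = 3.377 servings → $2.19.
bell pepper + broccoli: the both-tight solution has a negative serving — not a feasible corner.
bell pepper + kale with both tight: 0.6604 servings and 2.276 servings → $2.21.
broccoli + kale with both tight: 0.6581 servings and 2.337 servings → $1.95.
The minimum over all feasible corners is $1.95.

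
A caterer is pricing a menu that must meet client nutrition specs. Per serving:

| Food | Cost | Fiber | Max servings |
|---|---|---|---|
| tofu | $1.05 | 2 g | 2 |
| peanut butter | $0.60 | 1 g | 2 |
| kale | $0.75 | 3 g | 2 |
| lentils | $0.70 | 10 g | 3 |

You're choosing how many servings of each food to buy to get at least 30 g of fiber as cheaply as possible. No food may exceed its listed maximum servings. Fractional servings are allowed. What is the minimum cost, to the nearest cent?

Cost per g of fiber: lentils $0.0700, kale $0.2500, tofu $0.5250, peanut butter $0.6000.
Take 3 servings of lentils: +30.0 g fiber for $2.10 (total $2.10, still need 0.0 g).
Filling from the cheapest source first is optimal under one linear minimum: $2.10.

$2.10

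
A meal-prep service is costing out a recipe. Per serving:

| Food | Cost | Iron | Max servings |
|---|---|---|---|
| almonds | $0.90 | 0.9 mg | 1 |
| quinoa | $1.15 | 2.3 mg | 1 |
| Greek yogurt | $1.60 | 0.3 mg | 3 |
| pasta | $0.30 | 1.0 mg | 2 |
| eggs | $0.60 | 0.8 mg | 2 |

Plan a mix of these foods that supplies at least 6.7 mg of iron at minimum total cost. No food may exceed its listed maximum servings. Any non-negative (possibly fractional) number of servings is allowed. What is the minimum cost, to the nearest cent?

$3.75

Cost per mg of iron: pasta $0.3000, quinoa $0.5000, eggs $0.7500, almonds $1.0000, Greek yogurt $5.3333.
Take 2 servings of pasta: +2.0 mg iron for $0.60 (total $0.60, still need 4.7 mg).
Take 1 serving of quinoa: +2.3 mg iron for $1.15 (total $1.75, still need 2.4 mg).
Take 2 servings of eggs: +1.6 mg iron for $1.20 (total $2.95, still need 0.8 mg).
Take 0.8889 servings of almonds: +0.8 mg iron for $0.80 (total $3.75, still need 0.0 mg).
Greedy by cheapest-per-mg is optimal for a single linear constraint, so the minimum cost is $3.75.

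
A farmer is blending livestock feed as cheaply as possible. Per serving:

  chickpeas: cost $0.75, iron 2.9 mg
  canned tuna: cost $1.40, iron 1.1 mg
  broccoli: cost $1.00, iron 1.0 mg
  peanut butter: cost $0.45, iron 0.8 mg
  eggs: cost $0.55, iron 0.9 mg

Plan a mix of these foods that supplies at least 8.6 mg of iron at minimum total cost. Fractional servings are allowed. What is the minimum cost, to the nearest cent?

Cost per mg of iron: chickpeas $0.2586, peanut butter $0.5625, eggs $0.6111, broccoli $1.0000, canned tuna $1.2727.
With no serving limits, use only chickpeas: 8.6 mg / 2.9 mg = 2.966 servings × $0.75 = $2.22.

$2.22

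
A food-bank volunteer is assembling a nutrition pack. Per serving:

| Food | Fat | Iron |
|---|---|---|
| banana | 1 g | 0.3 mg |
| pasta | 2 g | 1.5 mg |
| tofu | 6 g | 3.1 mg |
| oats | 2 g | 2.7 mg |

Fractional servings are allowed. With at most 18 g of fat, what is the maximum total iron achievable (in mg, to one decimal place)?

24.3 mg

Iron per g fat: oats 1.35, pasta 0.75, tofu 0.5167, banana 0.3.
With no serving limits, spend the whole fat allowance on oats: 18 g / 2 g × 2.7 mg = 24.3 mg.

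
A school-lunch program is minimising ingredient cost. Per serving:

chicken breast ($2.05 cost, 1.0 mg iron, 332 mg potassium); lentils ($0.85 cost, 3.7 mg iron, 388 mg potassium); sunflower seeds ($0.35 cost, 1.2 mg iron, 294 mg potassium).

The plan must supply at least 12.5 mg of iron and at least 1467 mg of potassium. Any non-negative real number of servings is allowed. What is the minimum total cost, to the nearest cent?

$2.94

Check every corner: each single food scaled to meet both minima, and each pair solved so both constraints bind.
chicken breast only: max(12.5/1.0, 1467/332) = 12.5 servings → $25.62.
lentils only: max(12.5/3.7, 1467/388) = 3.781 servings → $3.21.
sunflower seeds only: max(12.5/1.2, 1467/294) = 10.42 servings → $3.65.
chicken breast + lentils with both tight: 0.6876 servings and 3.193 servings → $4.12.
chicken breast + sunflower seeds: intersection lies outside the first quadrant.
lentils + sunflower seeds with both tight: 3.077 servings and 0.9288 servings → $2.94.
So the least-cost plan costs $2.94.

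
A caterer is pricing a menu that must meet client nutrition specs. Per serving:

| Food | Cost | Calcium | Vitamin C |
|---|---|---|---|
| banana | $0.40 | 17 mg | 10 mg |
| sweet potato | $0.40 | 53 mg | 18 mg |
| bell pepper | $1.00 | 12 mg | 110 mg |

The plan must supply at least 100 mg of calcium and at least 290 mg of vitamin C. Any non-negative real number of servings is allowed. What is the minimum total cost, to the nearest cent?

$2.95

banana only: max(100/17, 290/10) = 29 servings → $11.60.
sweet potato only: max(100/53, 290/18) = 16.11 servings → $6.44.
bell pepper only: max(100/12, 290/110) = 8.333 servings → $8.33.
banana + sweet potato: intersection lies outside the first quadrant.
banana + bell pepper with both tight: 4.297 servings and 2.246 servings → $3.96.
sweet potato + bell pepper with both tight: 1.34 servings and 2.417 servings → $2.95.
The minimum over all feasible corners is $2.95.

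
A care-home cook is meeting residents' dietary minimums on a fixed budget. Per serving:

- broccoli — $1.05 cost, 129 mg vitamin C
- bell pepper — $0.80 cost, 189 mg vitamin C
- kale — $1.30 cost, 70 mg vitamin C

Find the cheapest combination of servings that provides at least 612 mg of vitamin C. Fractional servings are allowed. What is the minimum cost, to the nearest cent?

Cost per mg of vitamin C: bell pepper $0.0042, broccoli $0.0081, kale $0.0186.
With no serving limits, use only bell pepper: 612 mg / 189 mg = 3.238 servings × $0.80 = $2.59.

$2.59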